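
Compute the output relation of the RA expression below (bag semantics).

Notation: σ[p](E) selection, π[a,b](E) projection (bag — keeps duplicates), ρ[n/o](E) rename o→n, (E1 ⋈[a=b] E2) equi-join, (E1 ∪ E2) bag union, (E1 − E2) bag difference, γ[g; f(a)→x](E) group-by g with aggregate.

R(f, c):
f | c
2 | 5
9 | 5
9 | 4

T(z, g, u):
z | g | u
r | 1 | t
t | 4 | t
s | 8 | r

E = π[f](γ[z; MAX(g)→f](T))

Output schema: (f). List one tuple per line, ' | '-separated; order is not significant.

Row counts bottom-up:
  T → 3
  γ[z; MAX(g)→f](T) → 3
  π[f](γ[z; MAX(g)→f](T)) → 3

== RESULT ==
f
1
4
8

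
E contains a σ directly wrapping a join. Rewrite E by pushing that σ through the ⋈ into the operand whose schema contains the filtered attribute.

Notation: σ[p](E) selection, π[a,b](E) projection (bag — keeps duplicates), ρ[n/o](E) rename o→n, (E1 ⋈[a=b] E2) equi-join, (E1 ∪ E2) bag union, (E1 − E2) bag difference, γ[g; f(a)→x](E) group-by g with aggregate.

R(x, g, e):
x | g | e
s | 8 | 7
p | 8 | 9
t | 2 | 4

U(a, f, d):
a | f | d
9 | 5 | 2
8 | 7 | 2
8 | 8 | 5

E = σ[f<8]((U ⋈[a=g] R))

σ filters on f, owned by the left side.
E' = (σ[f<8](U) ⋈[a=g] R)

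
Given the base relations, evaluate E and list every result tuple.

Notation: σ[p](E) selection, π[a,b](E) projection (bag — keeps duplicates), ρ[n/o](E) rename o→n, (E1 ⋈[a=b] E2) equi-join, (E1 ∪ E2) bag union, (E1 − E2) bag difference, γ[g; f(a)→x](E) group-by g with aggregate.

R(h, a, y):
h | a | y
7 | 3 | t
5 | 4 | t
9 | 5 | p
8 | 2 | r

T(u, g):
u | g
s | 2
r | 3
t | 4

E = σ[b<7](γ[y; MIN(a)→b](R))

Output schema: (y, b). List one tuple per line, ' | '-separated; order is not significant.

Per-node cardinality:
  R → 4
  γ[y; MIN(a)→b](R) → 3
  σ[b<7](γ[y; MIN(a)→b](R)) → 3

== RESULT ==
y | b
p | 5
r | 2
t | 3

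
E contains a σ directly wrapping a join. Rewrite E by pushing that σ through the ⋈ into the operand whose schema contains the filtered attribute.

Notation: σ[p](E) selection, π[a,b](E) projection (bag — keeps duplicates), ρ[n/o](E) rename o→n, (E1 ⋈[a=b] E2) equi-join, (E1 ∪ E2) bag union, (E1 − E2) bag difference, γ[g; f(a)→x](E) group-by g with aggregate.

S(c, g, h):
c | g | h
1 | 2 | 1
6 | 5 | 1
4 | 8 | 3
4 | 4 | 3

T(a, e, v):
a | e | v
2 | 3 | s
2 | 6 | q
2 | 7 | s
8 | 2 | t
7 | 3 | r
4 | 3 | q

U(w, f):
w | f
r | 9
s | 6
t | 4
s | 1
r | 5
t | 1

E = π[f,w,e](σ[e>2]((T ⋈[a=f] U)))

σ filters on e, owned by the left side.
E' = π[f,w,e]((σ[e>2](T) ⋈[a=f] U))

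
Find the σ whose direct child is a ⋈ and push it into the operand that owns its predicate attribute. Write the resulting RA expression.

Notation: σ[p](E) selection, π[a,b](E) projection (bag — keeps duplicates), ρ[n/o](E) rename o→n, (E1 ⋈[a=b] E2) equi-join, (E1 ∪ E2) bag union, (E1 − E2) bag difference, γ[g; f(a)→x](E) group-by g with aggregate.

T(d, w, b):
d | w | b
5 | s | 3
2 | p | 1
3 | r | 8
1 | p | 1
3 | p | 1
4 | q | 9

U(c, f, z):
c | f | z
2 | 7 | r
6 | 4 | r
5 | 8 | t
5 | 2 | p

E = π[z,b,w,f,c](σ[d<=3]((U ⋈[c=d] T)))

σ filters on d, owned by the right side.
E' = π[z,b,w,f,c]((U ⋈[c=d] σ[d<=3](T)))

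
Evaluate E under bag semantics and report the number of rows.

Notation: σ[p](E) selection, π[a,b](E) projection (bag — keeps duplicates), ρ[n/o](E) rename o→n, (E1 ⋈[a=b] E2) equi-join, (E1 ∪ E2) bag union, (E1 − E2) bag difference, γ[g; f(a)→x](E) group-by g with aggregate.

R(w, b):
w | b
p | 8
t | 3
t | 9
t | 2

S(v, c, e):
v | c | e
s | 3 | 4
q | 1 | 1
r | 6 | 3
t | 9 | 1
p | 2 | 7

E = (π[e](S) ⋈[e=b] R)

Subexpression sizes:
  S → 5
  π[e](S) → 5
  R → 4
  (π[e](S) ⋈[e=b] R) → 1

|E| = 1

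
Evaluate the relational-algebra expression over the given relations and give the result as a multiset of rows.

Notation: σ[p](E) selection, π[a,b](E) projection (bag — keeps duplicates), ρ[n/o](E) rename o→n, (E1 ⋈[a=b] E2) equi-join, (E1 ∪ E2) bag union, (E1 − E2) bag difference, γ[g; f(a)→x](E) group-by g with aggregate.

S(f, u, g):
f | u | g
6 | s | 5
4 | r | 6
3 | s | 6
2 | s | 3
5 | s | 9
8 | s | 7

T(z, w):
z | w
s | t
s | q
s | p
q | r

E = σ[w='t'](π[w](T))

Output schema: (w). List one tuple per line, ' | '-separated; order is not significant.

Per-node cardinality:
  T → 4
  π[w](T) → 4
  σ[w='t'](π[w](T)) → 1

== RESULT ==
w
t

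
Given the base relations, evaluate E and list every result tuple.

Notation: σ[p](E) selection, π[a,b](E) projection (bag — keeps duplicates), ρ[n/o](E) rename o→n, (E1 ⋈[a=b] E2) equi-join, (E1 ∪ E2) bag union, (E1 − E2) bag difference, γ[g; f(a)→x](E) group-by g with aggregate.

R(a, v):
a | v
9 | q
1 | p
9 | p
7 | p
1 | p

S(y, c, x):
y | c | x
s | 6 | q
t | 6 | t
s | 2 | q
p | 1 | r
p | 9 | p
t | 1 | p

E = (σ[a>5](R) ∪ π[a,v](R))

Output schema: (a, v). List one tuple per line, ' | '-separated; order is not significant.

Per-node cardinality:
  R → 5
  σ[a>5](R) → 3
  R → 5
  π[a,v](R) → 5
  (σ[a>5](R) ∪ π[a,v](R)) → 8

== RESULT ==
a | v
1 | p
1 | p
7 | p
7 | p
9 | p
9 | p
9 | q
9 | q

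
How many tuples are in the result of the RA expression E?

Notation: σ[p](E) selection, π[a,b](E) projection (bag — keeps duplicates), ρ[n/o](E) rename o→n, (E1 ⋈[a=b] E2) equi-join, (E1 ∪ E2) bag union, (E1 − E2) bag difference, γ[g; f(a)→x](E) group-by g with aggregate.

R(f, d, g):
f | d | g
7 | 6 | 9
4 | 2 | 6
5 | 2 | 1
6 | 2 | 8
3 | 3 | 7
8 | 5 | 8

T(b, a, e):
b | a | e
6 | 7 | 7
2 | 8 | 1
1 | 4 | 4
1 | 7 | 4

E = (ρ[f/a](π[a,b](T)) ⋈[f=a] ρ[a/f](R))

Per-node cardinality:
  T → 4
  π[a,b](T) → 4
  ρ[f/a](π[a,b](T)) → 4
  R → 6
  ρ[a/f](R) → 6
  (ρ[f/a](π[a,b](T)) ⋈[f=a] ρ[a/f](R)) → 4

|E| = 4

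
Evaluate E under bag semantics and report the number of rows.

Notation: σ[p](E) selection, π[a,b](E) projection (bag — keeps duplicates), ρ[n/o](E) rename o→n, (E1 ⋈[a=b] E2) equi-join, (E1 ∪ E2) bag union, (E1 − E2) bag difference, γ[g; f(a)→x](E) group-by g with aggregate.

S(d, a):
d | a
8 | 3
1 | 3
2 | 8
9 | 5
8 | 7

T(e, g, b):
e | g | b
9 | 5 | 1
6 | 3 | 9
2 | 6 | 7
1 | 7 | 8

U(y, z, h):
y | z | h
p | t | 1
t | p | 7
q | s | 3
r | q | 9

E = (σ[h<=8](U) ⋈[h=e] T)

Per-node cardinality:
  U → 4
  σ[h<=8](U) → 3
  T → 4
  (σ[h<=8](U) ⋈[h=e] T) → 1

|E| = 1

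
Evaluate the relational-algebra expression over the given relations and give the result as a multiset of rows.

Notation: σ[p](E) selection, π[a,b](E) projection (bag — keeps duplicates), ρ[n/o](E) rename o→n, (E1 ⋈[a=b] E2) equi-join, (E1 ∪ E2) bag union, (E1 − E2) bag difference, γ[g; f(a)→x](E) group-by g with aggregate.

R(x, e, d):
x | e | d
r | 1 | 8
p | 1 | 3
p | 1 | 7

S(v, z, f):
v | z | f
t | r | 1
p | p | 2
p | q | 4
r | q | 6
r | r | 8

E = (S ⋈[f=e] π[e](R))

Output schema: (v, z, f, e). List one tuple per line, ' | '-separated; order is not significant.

Row counts bottom-up:
  S → 5
  R → 3
  π[e](R) → 3
  (S ⋈[f=e] π[e](R)) → 3

== RESULT ==
v | z | f | e
t | r | 1 | 1
t | r | 1 | 1
t | r | 1 | 1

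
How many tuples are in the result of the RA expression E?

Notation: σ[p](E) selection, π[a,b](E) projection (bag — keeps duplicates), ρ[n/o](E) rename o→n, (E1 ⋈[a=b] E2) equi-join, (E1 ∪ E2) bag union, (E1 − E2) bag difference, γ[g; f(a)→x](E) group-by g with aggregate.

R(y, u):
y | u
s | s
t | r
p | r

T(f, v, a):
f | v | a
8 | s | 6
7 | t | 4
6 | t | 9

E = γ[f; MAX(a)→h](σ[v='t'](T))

Per-node cardinality:
  T → 3
  σ[v='t'](T) → 2
  γ[f; MAX(a)→h](σ[v='t'](T)) → 2

|E| = 2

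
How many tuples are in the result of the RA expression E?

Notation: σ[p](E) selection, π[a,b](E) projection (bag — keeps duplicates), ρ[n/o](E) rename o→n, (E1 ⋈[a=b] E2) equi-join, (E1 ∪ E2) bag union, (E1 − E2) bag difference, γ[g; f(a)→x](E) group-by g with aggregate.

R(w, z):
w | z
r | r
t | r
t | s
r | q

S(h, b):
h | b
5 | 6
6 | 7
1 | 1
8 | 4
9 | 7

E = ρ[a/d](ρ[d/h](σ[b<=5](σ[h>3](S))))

Stepwise |·|:
  S → 5
  σ[h>3](S) → 4
  σ[b<=5](σ[h>3](S)) → 1
  ρ[d/h](σ[b<=5](σ[h>3](S))) → 1
  ρ[a/d](ρ[d/h](σ[b<=5](σ[h>3](S)))) → 1

|E| = 1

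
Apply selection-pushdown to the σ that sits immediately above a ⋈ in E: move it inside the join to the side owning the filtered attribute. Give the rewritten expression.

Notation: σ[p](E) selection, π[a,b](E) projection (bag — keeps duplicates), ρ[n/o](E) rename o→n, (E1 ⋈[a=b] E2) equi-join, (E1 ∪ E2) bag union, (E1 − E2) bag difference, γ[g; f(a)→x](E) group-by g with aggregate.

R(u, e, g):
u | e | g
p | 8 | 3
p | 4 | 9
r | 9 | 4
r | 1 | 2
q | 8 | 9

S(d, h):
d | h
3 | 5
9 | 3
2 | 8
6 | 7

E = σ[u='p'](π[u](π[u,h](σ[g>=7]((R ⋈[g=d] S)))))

σ filters on g, owned by the left side.
E' = σ[u='p'](π[u](π[u,h]((σ[g>=7](R) ⋈[g=d] S))))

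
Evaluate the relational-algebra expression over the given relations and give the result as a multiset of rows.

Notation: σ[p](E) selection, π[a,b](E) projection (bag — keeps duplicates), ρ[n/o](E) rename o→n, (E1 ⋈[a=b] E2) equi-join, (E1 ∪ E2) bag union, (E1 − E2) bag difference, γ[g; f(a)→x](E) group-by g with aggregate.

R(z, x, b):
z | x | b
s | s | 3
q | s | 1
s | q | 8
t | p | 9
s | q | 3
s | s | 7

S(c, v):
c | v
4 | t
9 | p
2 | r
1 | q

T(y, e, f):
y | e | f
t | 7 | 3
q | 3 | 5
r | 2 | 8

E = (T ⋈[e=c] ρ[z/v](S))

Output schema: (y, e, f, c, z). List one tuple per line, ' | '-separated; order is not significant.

Row counts bottom-up:
  T → 3
  S → 4
  ρ[z/v](S) → 4
  (T ⋈[e=c] ρ[z/v](S)) → 1

== RESULT ==
y | e | f | c | z
r | 2 | 8 | 2 | r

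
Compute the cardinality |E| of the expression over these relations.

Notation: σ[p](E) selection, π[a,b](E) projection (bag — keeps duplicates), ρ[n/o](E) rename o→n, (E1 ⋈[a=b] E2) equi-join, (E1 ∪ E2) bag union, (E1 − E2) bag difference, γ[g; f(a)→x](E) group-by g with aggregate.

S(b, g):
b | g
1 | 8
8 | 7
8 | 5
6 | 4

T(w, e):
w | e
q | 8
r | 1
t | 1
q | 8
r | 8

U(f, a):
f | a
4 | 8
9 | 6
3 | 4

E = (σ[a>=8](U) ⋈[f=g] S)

Subexpression sizes:
  U → 3
  σ[a>=8](U) → 1
  S → 4
  (σ[a>=8](U) ⋈[f=g] S) → 1

|E| = 1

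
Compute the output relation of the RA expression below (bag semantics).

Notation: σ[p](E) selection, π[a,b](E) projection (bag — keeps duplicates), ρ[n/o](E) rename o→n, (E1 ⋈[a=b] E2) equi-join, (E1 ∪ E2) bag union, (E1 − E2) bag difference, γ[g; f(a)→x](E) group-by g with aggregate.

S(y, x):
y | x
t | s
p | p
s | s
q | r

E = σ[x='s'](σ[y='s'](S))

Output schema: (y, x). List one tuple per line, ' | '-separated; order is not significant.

Row counts bottom-up:
  S → 4
  σ[y='s'](S) → 1
  σ[x='s'](σ[y='s'](S)) → 1

== RESULT ==
y | x
s | s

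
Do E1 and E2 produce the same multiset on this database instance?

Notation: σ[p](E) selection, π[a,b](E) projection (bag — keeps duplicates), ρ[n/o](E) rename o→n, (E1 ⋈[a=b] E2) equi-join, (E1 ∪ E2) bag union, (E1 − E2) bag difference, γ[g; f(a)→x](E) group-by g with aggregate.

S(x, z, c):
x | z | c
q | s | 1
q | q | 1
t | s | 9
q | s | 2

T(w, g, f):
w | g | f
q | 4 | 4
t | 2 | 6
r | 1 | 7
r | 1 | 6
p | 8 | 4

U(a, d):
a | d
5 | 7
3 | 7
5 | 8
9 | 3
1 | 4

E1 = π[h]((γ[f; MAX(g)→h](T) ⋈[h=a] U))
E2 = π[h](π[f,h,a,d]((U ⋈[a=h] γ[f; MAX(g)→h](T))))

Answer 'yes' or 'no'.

E1 stepwise |·|:
  T → 5
  γ[f; MAX(g)→h](T) → 3
  U → 5
  (γ[f; MAX(g)→h](T) ⋈[h=a] U) → 1
  π[h]((γ[f; MAX(g)→h](T) ⋈[h=a] U)) → 1
E2 stepwise |·|:
  U → 5
  T → 5
  γ[f; MAX(g)→h](T) → 3
  (U ⋈[a=h] γ[f; MAX(g)→h](T)) → 1
  π[f,h,a,d]((U ⋈[a=h] γ[f; MAX(g)→h](T))) → 1
  π[h](π[f,h,a,d]((U ⋈[a=h] γ[f; MAX(g)→h](T)))) → 1

E1 and E2 produce the same multiset:
h
1

yes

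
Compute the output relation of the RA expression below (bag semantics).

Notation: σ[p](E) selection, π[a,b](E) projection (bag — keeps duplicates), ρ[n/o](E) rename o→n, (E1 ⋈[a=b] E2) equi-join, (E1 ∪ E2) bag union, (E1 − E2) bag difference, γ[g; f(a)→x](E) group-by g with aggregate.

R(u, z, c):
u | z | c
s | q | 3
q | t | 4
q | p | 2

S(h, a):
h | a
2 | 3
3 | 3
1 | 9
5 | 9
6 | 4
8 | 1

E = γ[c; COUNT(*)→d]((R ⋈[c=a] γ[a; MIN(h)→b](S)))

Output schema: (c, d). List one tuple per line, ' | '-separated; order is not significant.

Per-node cardinality:
  R → 3
  S → 6
  γ[a; MIN(h)→b](S) → 4
  (R ⋈[c=a] γ[a; MIN(h)→b](S)) → 2
  γ[c; COUNT(*)→d]((R ⋈[c=a] γ[a; MIN(h)→b](S))) → 2

== RESULT ==
c | d
3 | 1
4 | 1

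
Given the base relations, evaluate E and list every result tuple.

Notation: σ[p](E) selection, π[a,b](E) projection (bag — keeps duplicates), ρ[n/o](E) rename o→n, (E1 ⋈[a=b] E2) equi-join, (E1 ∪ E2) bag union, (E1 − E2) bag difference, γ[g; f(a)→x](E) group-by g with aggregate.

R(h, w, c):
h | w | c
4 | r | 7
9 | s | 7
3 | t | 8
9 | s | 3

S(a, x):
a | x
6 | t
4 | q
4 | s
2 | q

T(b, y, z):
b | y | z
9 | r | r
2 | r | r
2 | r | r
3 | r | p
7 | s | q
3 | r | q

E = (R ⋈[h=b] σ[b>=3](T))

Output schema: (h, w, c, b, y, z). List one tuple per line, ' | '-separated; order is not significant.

Row counts bottom-up:
  R → 4
  T → 6
  σ[b>=3](T) → 4
  (R ⋈[h=b] σ[b>=3](T)) → 4

== RESULT ==
h | w | c | b | y | z
3 | t | 8 | 3 | r | p
3 | t | 8 | 3 | r | q
9 | s | 3 | 9 | r | r
9 | s | 7 | 9 | r | r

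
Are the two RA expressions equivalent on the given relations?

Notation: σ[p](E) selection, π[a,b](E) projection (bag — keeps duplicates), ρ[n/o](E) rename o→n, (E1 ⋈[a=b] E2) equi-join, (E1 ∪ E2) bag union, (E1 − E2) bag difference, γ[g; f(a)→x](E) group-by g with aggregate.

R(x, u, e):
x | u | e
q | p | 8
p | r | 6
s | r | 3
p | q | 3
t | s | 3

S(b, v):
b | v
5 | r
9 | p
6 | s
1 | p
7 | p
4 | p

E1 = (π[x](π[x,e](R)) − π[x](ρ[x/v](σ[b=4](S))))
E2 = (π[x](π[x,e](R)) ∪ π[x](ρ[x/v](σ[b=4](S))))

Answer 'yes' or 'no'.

E1 stepwise |·|:
  R → 5
  π[x,e](R) → 5
  π[x](π[x,e](R)) → 5
  S → 6
  σ[b=4](S) → 1
  ρ[x/v](σ[b=4](S)) → 1
  π[x](ρ[x/v](σ[b=4](S))) → 1
  (π[x](π[x,e](R)) − π[x](ρ[x/v](σ[b=4](S)))) → 4
E2 stepwise |·|:
  R → 5
  π[x,e](R) → 5
  π[x](π[x,e](R)) → 5
  S → 6
  σ[b=4](S) → 1
  ρ[x/v](σ[b=4](S)) → 1
  π[x](ρ[x/v](σ[b=4](S))) → 1
  (π[x](π[x,e](R)) ∪ π[x](ρ[x/v](σ[b=4](S)))) → 6

E1 result:
x
p
q
s
t
E2 result:
x
p
p
p
q
s
t
Witness: ('p',) appears 1× in E1 but 3× in E2.

no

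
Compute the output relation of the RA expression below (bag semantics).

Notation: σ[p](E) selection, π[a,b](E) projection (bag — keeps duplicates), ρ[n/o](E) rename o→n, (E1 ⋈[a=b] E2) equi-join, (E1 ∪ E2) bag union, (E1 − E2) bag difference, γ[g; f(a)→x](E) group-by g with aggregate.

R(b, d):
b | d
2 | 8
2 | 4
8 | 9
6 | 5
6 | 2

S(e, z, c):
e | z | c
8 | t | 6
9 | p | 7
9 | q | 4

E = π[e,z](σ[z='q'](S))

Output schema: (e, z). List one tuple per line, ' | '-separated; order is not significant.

Row counts bottom-up:
  S → 3
  σ[z='q'](S) → 1
  π[e,z](σ[z='q'](S)) → 1

== RESULT ==
e | z
9 | q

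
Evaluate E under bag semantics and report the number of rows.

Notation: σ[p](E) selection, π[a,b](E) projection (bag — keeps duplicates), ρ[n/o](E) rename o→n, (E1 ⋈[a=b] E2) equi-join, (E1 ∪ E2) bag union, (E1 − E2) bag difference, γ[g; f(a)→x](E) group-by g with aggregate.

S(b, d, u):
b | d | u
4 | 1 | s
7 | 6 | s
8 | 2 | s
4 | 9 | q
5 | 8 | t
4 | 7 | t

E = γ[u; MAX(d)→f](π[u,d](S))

Stepwise |·|:
  S → 6
  π[u,d](S) → 6
  γ[u; MAX(d)→f](π[u,d](S)) → 3

|E| = 3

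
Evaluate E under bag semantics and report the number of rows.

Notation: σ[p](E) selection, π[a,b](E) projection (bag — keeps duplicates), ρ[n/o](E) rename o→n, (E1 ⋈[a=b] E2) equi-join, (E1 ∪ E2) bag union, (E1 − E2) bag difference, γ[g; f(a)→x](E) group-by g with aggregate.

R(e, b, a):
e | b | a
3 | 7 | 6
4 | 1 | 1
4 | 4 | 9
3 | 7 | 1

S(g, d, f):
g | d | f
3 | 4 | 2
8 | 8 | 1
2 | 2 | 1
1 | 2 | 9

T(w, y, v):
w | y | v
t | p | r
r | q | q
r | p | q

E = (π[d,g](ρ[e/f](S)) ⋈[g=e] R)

Row counts bottom-up:
  S → 4
  ρ[e/f](S) → 4
  π[d,g](ρ[e/f](S)) → 4
  R → 4
  (π[d,g](ρ[e/f](S)) ⋈[g=e] R) → 2

|E| = 2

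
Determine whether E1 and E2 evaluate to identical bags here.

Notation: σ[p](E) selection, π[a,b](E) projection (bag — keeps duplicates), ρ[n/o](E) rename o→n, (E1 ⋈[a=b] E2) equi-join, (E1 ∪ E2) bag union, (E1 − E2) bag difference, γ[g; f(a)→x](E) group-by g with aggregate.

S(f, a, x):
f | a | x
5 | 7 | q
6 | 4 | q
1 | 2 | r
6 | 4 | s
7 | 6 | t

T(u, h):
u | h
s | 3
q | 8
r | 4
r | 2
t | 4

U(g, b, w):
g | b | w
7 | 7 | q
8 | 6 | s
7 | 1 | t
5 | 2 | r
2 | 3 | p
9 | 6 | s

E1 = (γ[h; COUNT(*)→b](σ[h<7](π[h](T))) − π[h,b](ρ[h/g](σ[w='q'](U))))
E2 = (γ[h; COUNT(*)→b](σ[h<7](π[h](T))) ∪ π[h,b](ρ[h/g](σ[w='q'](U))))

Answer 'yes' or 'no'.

E1 subexpression sizes:
  T → 5
  π[h](T) → 5
  σ[h<7](π[h](T)) → 4
  γ[h; COUNT(*)→b](σ[h<7](π[h](T))) → 3
  U → 6
  σ[w='q'](U) → 1
  ρ[h/g](σ[w='q'](U)) → 1
  π[h,b](ρ[h/g](σ[w='q'](U))) → 1
  (γ[h; COUNT(*)→b](σ[h<7](π[h](T))) − π[h,b](ρ[h/g](σ[w='q'](U)))) → 3
E2 subexpression sizes:
  T → 5
  π[h](T) → 5
  σ[h<7](π[h](T)) → 4
  γ[h; COUNT(*)→b](σ[h<7](π[h](T))) → 3
  U → 6
  σ[w='q'](U) → 1
  ρ[h/g](σ[w='q'](U)) → 1
  π[h,b](ρ[h/g](σ[w='q'](U))) → 1
  (γ[h; COUNT(*)→b](σ[h<7](π[h](T))) ∪ π[h,b](ρ[h/g](σ[w='q'](U)))) → 4

E1 result:
h | b
2 | 1
3 | 1
4 | 2
E2 result:
h | b
2 | 1
3 | 1
4 | 2
7 | 7
Witness: (7, 7) appears 0× in E1 but 1× in E2.

no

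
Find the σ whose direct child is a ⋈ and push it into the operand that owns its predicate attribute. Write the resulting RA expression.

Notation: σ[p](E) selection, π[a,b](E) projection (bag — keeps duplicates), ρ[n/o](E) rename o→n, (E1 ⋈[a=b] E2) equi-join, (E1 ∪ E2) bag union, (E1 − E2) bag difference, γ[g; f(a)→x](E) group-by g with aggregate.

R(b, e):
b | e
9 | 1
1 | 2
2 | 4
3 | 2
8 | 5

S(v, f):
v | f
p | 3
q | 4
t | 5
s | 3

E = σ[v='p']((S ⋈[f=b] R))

σ filters on v, owned by the left side.
E' = (σ[v='p'](S) ⋈[f=b] R)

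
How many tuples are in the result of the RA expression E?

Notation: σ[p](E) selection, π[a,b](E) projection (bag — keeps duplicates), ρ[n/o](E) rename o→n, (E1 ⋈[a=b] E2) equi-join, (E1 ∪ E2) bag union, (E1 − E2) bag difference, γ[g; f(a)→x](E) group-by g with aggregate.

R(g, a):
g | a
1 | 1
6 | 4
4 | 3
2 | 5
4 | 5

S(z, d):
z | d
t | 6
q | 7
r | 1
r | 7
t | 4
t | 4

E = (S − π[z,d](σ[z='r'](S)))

Per-node cardinality:
  S → 6
  S → 6
  σ[z='r'](S) → 2
  π[z,d](σ[z='r'](S)) → 2
  (S − π[z,d](σ[z='r'](S))) → 4

|E| = 4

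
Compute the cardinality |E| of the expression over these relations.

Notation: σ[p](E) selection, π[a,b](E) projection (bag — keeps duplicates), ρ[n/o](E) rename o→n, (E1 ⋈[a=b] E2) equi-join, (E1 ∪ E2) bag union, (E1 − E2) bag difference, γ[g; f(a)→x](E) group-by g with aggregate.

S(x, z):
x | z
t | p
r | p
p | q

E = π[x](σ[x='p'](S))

Stepwise |·|:
  S → 3
  σ[x='p'](S) → 1
  π[x](σ[x='p'](S)) → 1

|E| = 1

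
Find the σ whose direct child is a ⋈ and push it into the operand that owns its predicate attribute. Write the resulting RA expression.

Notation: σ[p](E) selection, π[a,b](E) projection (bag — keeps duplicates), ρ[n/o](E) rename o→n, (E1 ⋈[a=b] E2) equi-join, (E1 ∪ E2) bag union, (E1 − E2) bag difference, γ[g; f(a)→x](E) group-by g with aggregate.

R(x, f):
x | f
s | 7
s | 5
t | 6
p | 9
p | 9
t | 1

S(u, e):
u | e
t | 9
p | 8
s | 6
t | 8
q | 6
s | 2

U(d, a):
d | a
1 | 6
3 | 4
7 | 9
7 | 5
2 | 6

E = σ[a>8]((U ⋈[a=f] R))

σ filters on a, owned by the left side.
E' = (σ[a>8](U) ⋈[a=f] R)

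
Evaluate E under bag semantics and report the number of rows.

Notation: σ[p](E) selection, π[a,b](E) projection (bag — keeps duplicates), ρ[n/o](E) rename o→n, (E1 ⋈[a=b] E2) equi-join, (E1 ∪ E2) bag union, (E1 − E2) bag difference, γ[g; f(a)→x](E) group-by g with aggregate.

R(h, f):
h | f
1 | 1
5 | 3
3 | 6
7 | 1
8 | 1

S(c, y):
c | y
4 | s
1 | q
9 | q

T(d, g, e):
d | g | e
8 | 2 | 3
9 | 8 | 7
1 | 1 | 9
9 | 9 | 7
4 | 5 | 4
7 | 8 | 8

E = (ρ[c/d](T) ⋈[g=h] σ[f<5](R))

Stepwise |·|:
  T → 6
  ρ[c/d](T) → 6
  R → 5
  σ[f<5](R) → 4
  (ρ[c/d](T) ⋈[g=h] σ[f<5](R)) → 4

|E| = 4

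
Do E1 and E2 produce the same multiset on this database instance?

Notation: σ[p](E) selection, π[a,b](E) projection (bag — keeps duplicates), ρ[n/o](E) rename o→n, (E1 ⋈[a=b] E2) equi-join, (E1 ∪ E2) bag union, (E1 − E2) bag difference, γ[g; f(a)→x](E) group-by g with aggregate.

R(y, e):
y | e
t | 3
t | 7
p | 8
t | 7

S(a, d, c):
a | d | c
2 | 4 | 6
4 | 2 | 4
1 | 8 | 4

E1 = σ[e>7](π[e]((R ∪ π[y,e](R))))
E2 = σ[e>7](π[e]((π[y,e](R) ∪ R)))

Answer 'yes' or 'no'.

E1 row counts bottom-up:
  R → 4
  R → 4
  π[y,e](R) → 4
  (R ∪ π[y,e](R)) → 8
  π[e]((R ∪ π[y,e](R))) → 8
  σ[e>7](π[e]((R ∪ π[y,e](R)))) → 2
E2 row counts bottom-up:
  R → 4
  π[y,e](R) → 4
  R → 4
  (π[y,e](R) ∪ R) → 8
  π[e]((π[y,e](R) ∪ R)) → 8
  σ[e>7](π[e]((π[y,e](R) ∪ R))) → 2

E1 and E2 produce the same multiset:
e
8
8

yes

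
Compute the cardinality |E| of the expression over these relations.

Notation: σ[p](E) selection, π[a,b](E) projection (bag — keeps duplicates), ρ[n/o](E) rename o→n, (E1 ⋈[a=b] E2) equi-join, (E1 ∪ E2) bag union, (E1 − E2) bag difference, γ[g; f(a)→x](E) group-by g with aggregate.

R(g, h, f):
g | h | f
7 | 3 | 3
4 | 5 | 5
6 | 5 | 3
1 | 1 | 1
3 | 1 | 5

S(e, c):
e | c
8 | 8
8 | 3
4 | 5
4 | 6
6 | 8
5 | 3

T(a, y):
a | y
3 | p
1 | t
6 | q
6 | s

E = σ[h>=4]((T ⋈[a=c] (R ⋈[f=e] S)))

Per-node cardinality:
  T → 4
  R → 5
  S → 6
  (R ⋈[f=e] S) → 2
  (T ⋈[a=c] (R ⋈[f=e] S)) → 2
  σ[h>=4]((T ⋈[a=c] (R ⋈[f=e] S))) → 1

|E| = 1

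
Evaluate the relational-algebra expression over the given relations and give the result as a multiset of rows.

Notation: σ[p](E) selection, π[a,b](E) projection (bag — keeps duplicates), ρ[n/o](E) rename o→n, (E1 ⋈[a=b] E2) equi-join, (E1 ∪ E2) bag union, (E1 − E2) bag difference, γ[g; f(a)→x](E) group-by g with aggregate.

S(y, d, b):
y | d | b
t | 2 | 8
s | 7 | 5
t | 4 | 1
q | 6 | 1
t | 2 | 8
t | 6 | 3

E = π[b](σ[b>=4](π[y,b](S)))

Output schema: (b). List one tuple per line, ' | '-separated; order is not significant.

Stepwise |·|:
  S → 6
  π[y,b](S) → 6
  σ[b>=4](π[y,b](S)) → 3
  π[b](σ[b>=4](π[y,b](S))) → 3

== RESULT ==
b
5
8
8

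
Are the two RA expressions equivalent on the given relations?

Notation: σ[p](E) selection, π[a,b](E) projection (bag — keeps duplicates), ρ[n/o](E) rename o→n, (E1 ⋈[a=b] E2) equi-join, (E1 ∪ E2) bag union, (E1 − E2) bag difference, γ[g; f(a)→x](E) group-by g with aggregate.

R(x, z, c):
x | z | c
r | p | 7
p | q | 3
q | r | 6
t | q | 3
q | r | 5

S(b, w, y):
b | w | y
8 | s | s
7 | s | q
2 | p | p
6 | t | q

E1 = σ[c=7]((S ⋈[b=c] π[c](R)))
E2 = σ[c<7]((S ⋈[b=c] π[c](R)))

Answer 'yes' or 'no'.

E1 subexpression sizes:
  S → 4
  R → 5
  π[c](R) → 5
  (S ⋈[b=c] π[c](R)) → 2
  σ[c=7]((S ⋈[b=c] π[c](R))) → 1
E2 subexpression sizes:
  S → 4
  R → 5
  π[c](R) → 5
  (S ⋈[b=c] π[c](R)) → 2
  σ[c<7]((S ⋈[b=c] π[c](R))) → 1

E1 result:
b | w | y | c
7 | s | q | 7
E2 result:
b | w | y | c
6 | t | q | 6
Witness: (7, 's', 'q', 7) appears 1× in E1 but 0× in E2.

no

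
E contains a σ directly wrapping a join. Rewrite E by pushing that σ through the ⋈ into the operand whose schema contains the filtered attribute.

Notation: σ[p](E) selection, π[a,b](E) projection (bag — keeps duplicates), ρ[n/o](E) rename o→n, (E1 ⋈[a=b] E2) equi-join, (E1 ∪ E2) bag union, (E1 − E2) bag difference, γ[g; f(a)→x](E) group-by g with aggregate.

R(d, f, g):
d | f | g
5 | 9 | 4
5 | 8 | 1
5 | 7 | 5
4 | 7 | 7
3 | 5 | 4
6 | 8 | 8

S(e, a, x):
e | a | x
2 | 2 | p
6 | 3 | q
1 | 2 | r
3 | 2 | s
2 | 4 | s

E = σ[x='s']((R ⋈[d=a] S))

σ filters on x, owned by the right side.
E' = (R ⋈[d=a] σ[x='s'](S))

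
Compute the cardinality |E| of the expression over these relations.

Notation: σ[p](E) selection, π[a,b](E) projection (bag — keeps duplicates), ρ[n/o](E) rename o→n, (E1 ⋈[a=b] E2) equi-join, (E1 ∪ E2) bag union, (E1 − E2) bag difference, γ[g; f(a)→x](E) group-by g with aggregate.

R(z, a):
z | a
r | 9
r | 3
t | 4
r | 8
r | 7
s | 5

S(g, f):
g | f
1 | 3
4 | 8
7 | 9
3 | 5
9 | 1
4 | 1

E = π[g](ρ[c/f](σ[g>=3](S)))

Subexpression sizes:
  S → 6
  σ[g>=3](S) → 5
  ρ[c/f](σ[g>=3](S)) → 5
  π[g](ρ[c/f](σ[g>=3](S))) → 5

|E| = 5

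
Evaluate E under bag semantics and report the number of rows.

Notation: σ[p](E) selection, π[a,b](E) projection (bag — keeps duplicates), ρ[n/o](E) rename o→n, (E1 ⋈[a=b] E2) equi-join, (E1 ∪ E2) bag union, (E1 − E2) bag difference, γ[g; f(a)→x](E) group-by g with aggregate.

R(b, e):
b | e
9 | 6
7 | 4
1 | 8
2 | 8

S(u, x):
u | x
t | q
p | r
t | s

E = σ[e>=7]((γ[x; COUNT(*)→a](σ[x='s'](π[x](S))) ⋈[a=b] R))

Stepwise |·|:
  S → 3
  π[x](S) → 3
  σ[x='s'](π[x](S)) → 1
  γ[x; COUNT(*)→a](σ[x='s'](π[x](S))) → 1
  R → 4
  (γ[x; COUNT(*)→a](σ[x='s'](π[x](S))) ⋈[a=b] R) → 1
  σ[e>=7]((γ[x; COUNT(*)→a](σ[x='s'](π[x](S))) ⋈[a=b] R)) → 1

|E| = 1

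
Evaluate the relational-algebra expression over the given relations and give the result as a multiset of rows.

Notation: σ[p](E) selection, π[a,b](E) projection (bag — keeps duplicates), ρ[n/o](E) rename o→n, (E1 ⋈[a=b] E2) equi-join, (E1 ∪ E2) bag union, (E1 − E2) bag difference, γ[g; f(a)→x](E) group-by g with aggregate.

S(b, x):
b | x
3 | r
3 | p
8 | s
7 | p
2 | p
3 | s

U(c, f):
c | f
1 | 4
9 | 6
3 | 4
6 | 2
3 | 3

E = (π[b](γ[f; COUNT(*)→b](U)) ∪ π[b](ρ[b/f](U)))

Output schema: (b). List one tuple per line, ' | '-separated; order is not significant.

Subexpression sizes:
  U → 5
  γ[f; COUNT(*)→b](U) → 4
  π[b](γ[f; COUNT(*)→b](U)) → 4
  U → 5
  ρ[b/f](U) → 5
  π[b](ρ[b/f](U)) → 5
  (π[b](γ[f; COUNT(*)→b](U)) ∪ π[b](ρ[b/f](U))) → 9

== RESULT ==
b
1
1
1
2
2
3
4
4
6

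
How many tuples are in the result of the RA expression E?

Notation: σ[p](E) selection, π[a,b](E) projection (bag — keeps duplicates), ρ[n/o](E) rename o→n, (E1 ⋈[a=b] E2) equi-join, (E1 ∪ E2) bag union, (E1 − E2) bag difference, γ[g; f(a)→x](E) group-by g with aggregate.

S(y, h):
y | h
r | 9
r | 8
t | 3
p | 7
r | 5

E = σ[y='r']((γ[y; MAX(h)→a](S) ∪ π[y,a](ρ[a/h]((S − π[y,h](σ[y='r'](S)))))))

Per-node cardinality:
  S → 5
  γ[y; MAX(h)→a](S) → 3
  S → 5
  S → 5
  σ[y='r'](S) → 3
  π[y,h](σ[y='r'](S)) → 3
  (S − π[y,h](σ[y='r'](S))) → 2
  ρ[a/h]((S − π[y,h](σ[y='r'](S)))) → 2
  π[y,a](ρ[a/h]((S − π[y,h](σ[y='r'](S))))) → 2
  (γ[y; MAX(h)→a](S) ∪ π[y,a](ρ[a/h]((S − π[y,h](σ[y='r'](S)))))) → 5
  σ[y='r']((γ[y; MAX(h)→a](S) ∪ π[y,a](ρ[a/h]((S − π[y,h](σ[y='r'](S))))))) → 1

|E| = 1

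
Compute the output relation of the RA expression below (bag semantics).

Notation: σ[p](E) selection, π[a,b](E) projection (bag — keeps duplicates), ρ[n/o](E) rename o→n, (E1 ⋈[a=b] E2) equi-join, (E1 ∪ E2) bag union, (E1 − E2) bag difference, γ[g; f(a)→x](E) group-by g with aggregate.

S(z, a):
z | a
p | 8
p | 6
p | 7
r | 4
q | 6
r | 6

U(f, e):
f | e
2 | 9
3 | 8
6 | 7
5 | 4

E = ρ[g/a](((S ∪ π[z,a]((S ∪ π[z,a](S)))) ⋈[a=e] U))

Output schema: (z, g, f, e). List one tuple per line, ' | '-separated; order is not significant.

Stepwise |·|:
  S → 6
  S → 6
  S → 6
  π[z,a](S) → 6
  (S ∪ π[z,a](S)) → 12
  π[z,a]((S ∪ π[z,a](S))) → 12
  (S ∪ π[z,a]((S ∪ π[z,a](S)))) → 18
  U → 4
  ((S ∪ π[z,a]((S ∪ π[z,a](S)))) ⋈[a=e] U) → 9
  ρ[g/a](((S ∪ π[z,a]((S ∪ π[z,a](S)))) ⋈[a=e] U)) → 9

== RESULT ==
z | g | f | e
p | 7 | 6 | 7
p | 7 | 6 | 7
p | 7 | 6 | 7
p | 8 | 3 | 8
p | 8 | 3 | 8
p | 8 | 3 | 8
r | 4 | 5 | 4
r | 4 | 5 | 4
r | 4 | 5 | 4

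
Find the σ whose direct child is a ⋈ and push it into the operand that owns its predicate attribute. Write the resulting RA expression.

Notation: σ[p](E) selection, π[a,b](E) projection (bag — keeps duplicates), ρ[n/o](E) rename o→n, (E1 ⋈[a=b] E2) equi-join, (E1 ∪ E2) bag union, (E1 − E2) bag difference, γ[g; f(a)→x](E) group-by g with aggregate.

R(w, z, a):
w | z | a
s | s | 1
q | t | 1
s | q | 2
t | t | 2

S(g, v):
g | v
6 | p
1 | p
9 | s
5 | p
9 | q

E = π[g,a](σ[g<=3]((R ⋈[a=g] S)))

σ filters on g, owned by the right side.
E' = π[g,a]((R ⋈[a=g] σ[g<=3](S)))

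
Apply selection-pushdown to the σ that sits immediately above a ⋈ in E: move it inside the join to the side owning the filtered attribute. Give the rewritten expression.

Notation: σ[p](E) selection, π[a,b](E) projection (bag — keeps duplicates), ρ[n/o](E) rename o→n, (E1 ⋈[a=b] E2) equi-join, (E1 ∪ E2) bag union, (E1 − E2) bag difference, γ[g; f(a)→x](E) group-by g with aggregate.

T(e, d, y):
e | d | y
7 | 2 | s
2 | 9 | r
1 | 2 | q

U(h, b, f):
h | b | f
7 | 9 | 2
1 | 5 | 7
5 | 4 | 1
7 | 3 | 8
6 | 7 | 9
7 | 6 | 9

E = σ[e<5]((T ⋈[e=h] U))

σ filters on e, owned by the left side.
E' = (σ[e<5](T) ⋈[e=h] U)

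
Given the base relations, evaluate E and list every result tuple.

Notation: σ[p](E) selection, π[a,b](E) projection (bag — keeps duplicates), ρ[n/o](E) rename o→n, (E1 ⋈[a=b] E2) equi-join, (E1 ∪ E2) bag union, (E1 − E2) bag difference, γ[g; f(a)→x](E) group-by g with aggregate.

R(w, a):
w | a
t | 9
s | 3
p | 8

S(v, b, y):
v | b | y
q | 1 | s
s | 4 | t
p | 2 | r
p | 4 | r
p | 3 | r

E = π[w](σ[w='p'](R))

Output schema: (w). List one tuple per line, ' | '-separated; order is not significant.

Per-node cardinality:
  R → 3
  σ[w='p'](R) → 1
  π[w](σ[w='p'](R)) → 1

== RESULT ==
w
p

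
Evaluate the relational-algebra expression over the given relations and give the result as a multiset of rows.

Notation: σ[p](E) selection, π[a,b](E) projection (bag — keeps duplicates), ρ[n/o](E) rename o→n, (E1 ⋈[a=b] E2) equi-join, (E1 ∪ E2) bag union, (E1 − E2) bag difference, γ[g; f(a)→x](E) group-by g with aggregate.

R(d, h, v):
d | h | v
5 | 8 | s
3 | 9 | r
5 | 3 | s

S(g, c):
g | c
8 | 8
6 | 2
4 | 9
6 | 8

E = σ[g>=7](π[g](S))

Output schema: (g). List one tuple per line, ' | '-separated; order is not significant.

Stepwise |·|:
  S → 4
  π[g](S) → 4
  σ[g>=7](π[g](S)) → 1

== RESULT ==
g
8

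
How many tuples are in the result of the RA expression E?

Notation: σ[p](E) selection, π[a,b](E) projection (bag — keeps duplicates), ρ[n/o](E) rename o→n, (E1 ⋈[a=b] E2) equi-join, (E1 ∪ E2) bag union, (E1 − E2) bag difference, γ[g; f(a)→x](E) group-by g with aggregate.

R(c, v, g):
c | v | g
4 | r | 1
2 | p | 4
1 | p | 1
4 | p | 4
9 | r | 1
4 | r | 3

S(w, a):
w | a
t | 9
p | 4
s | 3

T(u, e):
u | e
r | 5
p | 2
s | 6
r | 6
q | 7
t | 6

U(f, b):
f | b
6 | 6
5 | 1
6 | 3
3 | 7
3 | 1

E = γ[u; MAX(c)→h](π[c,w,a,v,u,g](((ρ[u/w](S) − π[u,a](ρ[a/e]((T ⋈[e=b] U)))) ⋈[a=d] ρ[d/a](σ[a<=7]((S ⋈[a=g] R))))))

Subexpression sizes:
  S → 3
  ρ[u/w](S) → 3
  T → 6
  U → 5
  (T ⋈[e=b] U) → 4
  ρ[a/e]((T ⋈[e=b] U)) → 4
  π[u,a](ρ[a/e]((T ⋈[e=b] U))) → 4
  (ρ[u/w](S) − π[u,a](ρ[a/e]((T ⋈[e=b] U)))) → 3
  S → 3
  R → 6
  (S ⋈[a=g] R) → 3
  σ[a<=7]((S ⋈[a=g] R)) → 3
  ρ[d/a](σ[a<=7]((S ⋈[a=g] R))) → 3
  ((ρ[u/w](S) − π[u,a](ρ[a/e]((T ⋈[e=b] U)))) ⋈[a=d] ρ[d/a](σ[a<=7]((S ⋈[a=g] R)))) → 3
  π[c,w,a,v,u,g](((ρ[u/w](S) − π[u,a](ρ[a/e]((T ⋈[e=b] U)))) ⋈[a=d] ρ[d/a](σ[a<=7]((S ⋈[a=g] R))))) → 3
  γ[u; MAX(c)→h](π[c,w,a,v,u,g](((ρ[u/w](S) − π[u,a](ρ[a/e]((T ⋈[e=b] U)))) ⋈[a=d] ρ[d/a](σ[a<=7]((S ⋈[a=g] R)))))) → 2

|E| = 2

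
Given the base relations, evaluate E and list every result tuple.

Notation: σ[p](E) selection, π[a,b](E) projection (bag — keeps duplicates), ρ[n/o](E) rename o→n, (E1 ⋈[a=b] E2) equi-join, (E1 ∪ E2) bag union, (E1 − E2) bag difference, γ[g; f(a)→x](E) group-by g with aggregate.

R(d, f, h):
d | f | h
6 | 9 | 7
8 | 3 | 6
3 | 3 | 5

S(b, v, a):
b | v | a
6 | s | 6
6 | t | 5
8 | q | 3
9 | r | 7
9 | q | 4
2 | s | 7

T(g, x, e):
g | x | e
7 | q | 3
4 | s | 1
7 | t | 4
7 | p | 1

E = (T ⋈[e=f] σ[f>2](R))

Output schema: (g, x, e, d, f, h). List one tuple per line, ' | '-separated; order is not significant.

Subexpression sizes:
  T → 4
  R → 3
  σ[f>2](R) → 3
  (T ⋈[e=f] σ[f>2](R)) → 2

== RESULT ==
g | x | e | d | f | h
7 | q | 3 | 3 | 3 | 5
7 | q | 3 | 8 | 3 | 6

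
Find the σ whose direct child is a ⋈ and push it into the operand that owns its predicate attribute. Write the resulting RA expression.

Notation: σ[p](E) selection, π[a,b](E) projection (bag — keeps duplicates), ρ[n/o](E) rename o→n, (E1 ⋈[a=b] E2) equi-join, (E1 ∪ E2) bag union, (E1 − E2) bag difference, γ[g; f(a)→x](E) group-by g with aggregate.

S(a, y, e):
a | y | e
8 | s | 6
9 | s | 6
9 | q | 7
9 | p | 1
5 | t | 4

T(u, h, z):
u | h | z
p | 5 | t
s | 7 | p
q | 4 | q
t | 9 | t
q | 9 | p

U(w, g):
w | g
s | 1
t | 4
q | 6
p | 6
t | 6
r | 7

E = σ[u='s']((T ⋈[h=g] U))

σ filters on u, owned by the left side.
E' = (σ[u='s'](T) ⋈[h=g] U)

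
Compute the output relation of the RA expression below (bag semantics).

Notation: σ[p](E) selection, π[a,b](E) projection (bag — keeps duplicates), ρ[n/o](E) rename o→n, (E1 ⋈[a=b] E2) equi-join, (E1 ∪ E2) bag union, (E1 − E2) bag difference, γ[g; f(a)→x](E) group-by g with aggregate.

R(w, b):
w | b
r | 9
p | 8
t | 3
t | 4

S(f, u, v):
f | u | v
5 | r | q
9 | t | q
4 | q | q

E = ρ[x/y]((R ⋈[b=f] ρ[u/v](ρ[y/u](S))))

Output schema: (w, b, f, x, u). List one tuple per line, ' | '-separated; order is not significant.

Row counts bottom-up:
  R → 4
  S → 3
  ρ[y/u](S) → 3
  ρ[u/v](ρ[y/u](S)) → 3
  (R ⋈[b=f] ρ[u/v](ρ[y/u](S))) → 2
  ρ[x/y]((R ⋈[b=f] ρ[u/v](ρ[y/u](S)))) → 2

== RESULT ==
w | b | f | x | u
r | 9 | 9 | t | q
t | 4 | 4 | q | q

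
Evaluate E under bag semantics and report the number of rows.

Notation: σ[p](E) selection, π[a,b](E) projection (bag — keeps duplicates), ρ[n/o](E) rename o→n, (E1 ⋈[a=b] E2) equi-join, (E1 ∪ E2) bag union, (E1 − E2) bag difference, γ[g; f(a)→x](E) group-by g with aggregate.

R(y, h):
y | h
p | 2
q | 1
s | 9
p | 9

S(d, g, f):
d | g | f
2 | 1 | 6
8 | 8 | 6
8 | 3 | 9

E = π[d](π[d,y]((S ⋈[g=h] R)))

Row counts bottom-up:
  S → 3
  R → 4
  (S ⋈[g=h] R) → 1
  π[d,y]((S ⋈[g=h] R)) → 1
  π[d](π[d,y]((S ⋈[g=h] R))) → 1

|E| = 1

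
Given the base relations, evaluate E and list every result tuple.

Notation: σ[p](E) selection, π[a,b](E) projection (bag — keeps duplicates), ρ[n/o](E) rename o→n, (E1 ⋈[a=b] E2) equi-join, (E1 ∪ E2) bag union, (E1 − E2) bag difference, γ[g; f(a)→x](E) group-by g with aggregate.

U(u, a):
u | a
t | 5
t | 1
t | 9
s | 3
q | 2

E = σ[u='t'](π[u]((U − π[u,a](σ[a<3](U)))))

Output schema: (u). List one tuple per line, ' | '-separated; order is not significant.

Stepwise |·|:
  U → 5
  U → 5
  σ[a<3](U) → 2
  π[u,a](σ[a<3](U)) → 2
  (U − π[u,a](σ[a<3](U))) → 3
  π[u]((U − π[u,a](σ[a<3](U)))) → 3
  σ[u='t'](π[u]((U − π[u,a](σ[a<3](U))))) → 2

== RESULT ==
u
t
t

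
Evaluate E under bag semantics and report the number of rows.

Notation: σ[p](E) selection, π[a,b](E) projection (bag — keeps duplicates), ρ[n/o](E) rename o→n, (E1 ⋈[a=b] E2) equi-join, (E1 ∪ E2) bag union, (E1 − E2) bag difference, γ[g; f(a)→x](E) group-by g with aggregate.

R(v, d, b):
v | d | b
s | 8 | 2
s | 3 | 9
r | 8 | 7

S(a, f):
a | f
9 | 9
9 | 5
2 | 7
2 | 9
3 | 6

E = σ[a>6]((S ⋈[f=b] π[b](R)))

Per-node cardinality:
  S → 5
  R → 3
  π[b](R) → 3
  (S ⋈[f=b] π[b](R)) → 3
  σ[a>6]((S ⋈[f=b] π[b](R))) → 1

|E| = 1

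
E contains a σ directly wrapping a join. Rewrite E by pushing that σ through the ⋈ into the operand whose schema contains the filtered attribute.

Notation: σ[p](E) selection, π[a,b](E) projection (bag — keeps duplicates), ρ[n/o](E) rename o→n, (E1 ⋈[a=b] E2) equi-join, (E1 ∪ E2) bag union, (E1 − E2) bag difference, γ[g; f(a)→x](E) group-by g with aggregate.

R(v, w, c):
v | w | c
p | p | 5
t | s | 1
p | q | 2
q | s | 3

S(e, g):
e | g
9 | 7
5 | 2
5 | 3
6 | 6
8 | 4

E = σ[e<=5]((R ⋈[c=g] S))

σ filters on e, owned by the right side.
E' = (R ⋈[c=g] σ[e<=5](S))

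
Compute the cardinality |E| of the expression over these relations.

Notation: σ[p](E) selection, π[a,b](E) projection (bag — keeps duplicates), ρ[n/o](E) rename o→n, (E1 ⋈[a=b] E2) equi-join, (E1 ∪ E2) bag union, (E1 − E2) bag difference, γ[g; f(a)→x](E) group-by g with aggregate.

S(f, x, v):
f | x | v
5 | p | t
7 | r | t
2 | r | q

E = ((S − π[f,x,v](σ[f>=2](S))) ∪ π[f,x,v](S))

Row counts bottom-up:
  S → 3
  S → 3
  σ[f>=2](S) → 3
  π[f,x,v](σ[f>=2](S)) → 3
  (S − π[f,x,v](σ[f>=2](S))) → 0
  S → 3
  π[f,x,v](S) → 3
  ((S − π[f,x,v](σ[f>=2](S))) ∪ π[f,x,v](S)) → 3

|E| = 3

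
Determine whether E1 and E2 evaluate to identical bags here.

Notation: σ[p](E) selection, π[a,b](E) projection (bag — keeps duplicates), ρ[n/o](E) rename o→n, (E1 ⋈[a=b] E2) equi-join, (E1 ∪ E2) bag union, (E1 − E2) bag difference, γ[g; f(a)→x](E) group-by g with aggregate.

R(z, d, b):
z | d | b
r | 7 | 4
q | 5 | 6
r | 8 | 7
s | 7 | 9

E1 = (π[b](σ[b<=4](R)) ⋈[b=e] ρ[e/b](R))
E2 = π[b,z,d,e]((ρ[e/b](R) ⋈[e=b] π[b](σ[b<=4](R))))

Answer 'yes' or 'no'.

E1 stepwise |·|:
  R → 4
  σ[b<=4](R) → 1
  π[b](σ[b<=4](R)) → 1
  R → 4
  ρ[e/b](R) → 4
  (π[b](σ[b<=4](R)) ⋈[b=e] ρ[e/b](R)) → 1
E2 stepwise |·|:
  R → 4
  ρ[e/b](R) → 4
  R → 4
  σ[b<=4](R) → 1
  π[b](σ[b<=4](R)) → 1
  (ρ[e/b](R) ⋈[e=b] π[b](σ[b<=4](R))) → 1
  π[b,z,d,e]((ρ[e/b](R) ⋈[e=b] π[b](σ[b<=4](R)))) → 1

E1 and E2 produce the same multiset:
b | z | d | e
4 | r | 7 | 4

yes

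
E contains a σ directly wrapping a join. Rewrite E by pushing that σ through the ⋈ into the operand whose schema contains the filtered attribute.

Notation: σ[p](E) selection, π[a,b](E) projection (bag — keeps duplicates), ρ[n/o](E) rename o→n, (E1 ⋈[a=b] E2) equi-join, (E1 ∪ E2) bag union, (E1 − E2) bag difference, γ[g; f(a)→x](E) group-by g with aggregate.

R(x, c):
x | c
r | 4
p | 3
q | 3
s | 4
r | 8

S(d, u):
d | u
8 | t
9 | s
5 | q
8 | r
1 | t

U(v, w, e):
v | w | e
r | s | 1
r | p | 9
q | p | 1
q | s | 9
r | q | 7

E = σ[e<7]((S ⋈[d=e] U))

σ filters on e, owned by the right side.
E' = (S ⋈[d=e] σ[e<7](U))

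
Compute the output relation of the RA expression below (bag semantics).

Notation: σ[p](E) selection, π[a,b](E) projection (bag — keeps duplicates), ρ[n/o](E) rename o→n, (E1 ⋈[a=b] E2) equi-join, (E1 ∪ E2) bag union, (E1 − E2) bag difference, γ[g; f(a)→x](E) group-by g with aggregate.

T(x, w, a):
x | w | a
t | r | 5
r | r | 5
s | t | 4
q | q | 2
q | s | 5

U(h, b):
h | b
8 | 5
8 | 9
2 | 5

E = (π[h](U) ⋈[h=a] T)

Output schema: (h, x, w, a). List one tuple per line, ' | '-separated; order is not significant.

Stepwise |·|:
  U → 3
  π[h](U) → 3
  T → 5
  (π[h](U) ⋈[h=a] T) → 1

== RESULT ==
h | x | w | a
2 | q | q | 2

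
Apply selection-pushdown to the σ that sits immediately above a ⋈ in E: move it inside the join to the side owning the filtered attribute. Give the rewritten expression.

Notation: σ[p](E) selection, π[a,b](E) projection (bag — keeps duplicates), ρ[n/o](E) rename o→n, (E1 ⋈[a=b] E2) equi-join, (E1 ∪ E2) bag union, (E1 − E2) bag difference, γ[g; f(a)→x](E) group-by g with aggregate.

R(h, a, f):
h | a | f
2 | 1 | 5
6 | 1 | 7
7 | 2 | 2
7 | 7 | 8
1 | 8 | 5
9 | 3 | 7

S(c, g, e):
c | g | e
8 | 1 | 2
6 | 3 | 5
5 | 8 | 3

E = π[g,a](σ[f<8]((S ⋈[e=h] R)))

σ filters on f, owned by the right side.
E' = π[g,a]((S ⋈[e=h] σ[f<8](R)))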